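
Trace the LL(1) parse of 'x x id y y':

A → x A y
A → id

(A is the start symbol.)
Stack is shown with the top on the left.

Stack      Input         Action
-------------------------------
A $        x x id y y $  output A → x A y
x A y $    x x id y y $  match 'x'
A y $      x id y y $    output A → x A y
x A y y $  x id y y $    match 'x'
A y y $    id y y $      output A → id
id y y $   id y y $      match 'id'
y y $      y y $         match 'y'
y $        y $           match 'y'
$          $             accept

The string is accepted.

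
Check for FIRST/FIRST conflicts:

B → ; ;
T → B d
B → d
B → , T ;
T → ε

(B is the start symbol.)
No FIRST/FIRST conflicts.

FIRST sets of the non-terminals at (or reachable through a nullable prefix from) the front of some alternative:
  FIRST(B) = { ',', ';', 'd' }

Productions for B:
  B → ; ;: FIRST = { ';' }
  B → d: FIRST = { 'd' }
  B → , T ;: FIRST = { ',' }
Productions for T:
  T → B d: FIRST = { ',', ';', 'd' }
  T → ε: FIRST = { ε }

All alternatives of each non-terminal have pairwise disjoint FIRST sets.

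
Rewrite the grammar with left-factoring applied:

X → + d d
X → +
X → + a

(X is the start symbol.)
Left-factoring transforms A → αβ₁ | αβ₂ into A → αA' and A' → β₁ | β₂
(α is the longest common prefix among the alternatives). Repeat until
no nonterminal has two alternatives with a common prefix.

Round 1: X has alternatives sharing prefix '+'. Introduce X': X → + X'
  Add: X' → d d
  Add: X' → ε
  Add: X' → a

No remaining common prefixes — done.

Resulting grammar:
X → + X'
X' → d d
X' → ε
X' → a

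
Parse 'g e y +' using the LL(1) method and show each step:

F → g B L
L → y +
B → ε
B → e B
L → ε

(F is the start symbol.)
Stack is shown with the top on the left.

Stack    Input      Action
--------------------------
F $      g e y + $  output F → g B L
g B L $  g e y + $  match 'g'
B L $    e y + $    output B → e B
e B L $  e y + $    match 'e'
B L $    y + $      output B → ε
L $      y + $      output L → y +
y + $    y + $      match 'y'
+ $      + $        match '+'
$        $          accept

The string is accepted.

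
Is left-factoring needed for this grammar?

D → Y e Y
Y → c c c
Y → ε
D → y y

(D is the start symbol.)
Left-factoring is needed when two productions for the same non-terminal
share a common prefix on the right-hand side.

Productions for D:
  D → Y e Y
  D → y y
Productions for Y:
  Y → c c c
  Y → ε

No common prefixes found.

Answer: No, left-factoring is not needed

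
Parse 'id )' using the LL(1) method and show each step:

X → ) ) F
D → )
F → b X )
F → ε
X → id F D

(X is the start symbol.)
LL(1) parsing maintains a stack (initially the start symbol over $) and the input. At each step: if the stack top is a terminal, match it against the current input token; if it is a non-terminal N, replace it with the RHS of M[N, lookahead] (the unique production whose predict set contains the lookahead).

Stack is shown with the top on the left.

Stack     Input   Action
------------------------
X $       id ) $  output X → id F D
id F D $  id ) $  match 'id'
F D $     ) $     output F → ε
D $       ) $     output D → )
) $       ) $     match ')'
$         $       accept

The string is accepted.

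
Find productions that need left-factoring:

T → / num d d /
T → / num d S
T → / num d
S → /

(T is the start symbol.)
Left-factoring is needed when two productions for the same non-terminal
share a common prefix on the right-hand side.

Productions for T:
  T → / num d d /
  T → / num d S
  T → / num d

Found common prefix '/ num d' in productions for T

Answer: Yes, T has productions with common prefix '/ num d'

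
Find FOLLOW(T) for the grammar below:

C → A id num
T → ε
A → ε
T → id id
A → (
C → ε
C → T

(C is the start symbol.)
{ $ }

To compute FOLLOW(T), find every occurrence of T on a right-hand side N → α T β: add FIRST(β) \ {ε}, and if β is empty or nullable also add FOLLOW(N). Iterate to a fixed point.

In C → T: T is at the end, add FOLLOW(C)

The FOLLOW sets referred to above (computed the same way, to a fixed point):
  FOLLOW(C) = { $ }

Taking the union: FOLLOW(T) = { $ }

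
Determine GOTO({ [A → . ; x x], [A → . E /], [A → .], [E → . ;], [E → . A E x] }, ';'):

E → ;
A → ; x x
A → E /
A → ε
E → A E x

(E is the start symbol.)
{ [A → ; . x x], [E → ; .] }

GOTO(I, ';') = CLOSURE({ [A → αX.β] : [A → α.Xβ] ∈ I, X = ';' })

Items with dot before ';', with the dot advanced:
  [A → . ; x x] → [A → ; . x x]
  [E → . ;] → [E → ; .]
Closure adds nothing (no advanced item has the dot before a non-terminal).

GOTO = { [A → ; . x x], [E → ; .] }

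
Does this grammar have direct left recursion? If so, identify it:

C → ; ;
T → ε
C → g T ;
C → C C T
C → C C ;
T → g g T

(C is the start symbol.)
Direct left recursion occurs when N → N α for some non-terminal N (the right-hand side begins with the left-hand side itself).

C → ; ;: starts with ';'
T → ε: starts with ε
C → g T ;: starts with g
C → C C T: LEFT RECURSIVE (starts with C)
C → C C ;: LEFT RECURSIVE (starts with C)
T → g g T: starts with g

The grammar has direct left recursion on: C.

Answer: Yes, C is left-recursive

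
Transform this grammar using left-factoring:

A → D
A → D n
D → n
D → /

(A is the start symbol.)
Left-factoring transforms A → αβ₁ | αβ₂ into A → αA' and A' → β₁ | β₂
(α is the longest common prefix among the alternatives). Repeat until
no nonterminal has two alternatives with a common prefix.

Round 1: A has alternatives sharing prefix 'D'. Introduce A': A → D A'
  Add: A' → ε
  Add: A' → n

No remaining common prefixes — done.

Resulting grammar:
A → D A'
A' → ε
A' → n
D → n
D → /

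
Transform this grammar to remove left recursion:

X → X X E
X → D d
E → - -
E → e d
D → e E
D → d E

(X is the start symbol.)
X is directly left-recursive. The standard transformation for
  A → A α₁ | ... | A α_m | β₁ | ... | β_n
is
  A  → β₁ A' | ... | β_n A'
  A' → α₁ A' | ... | α_m A' | ε

X → D d becomes X → D d X'
X → X X E becomes X' → X E X'
Add X' → ε

Productions for other non-terminals are unchanged:
  E → - -
  E → e d
  D → e E
  D → d E

Resulting grammar:
X → D d X'
X' → X E X'
X' → ε
E → - -
E → e d
D → e E
D → d E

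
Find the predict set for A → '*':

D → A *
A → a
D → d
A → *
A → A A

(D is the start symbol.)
{ '*' }

PREDICT(A → '*') = (FIRST(RHS) \ {ε}) ∪ (FOLLOW(A) if ε ∈ FIRST(RHS), i.e. RHS ⇒* ε)
FIRST('*') = { '*' }
ε ∉ FIRST('*'), so FOLLOW(A) is not added.
PREDICT(A → '*') = { '*' }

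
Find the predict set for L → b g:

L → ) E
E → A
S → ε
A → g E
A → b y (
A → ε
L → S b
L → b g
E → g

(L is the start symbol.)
PREDICT(L → b g) = (FIRST(RHS) \ {ε}) ∪ (FOLLOW(L) if ε ∈ FIRST(RHS), i.e. RHS ⇒* ε)
FIRST(b g) = { 'b' }
ε ∉ FIRST(b g), so FOLLOW(L) is not added.
PREDICT(L → b g) = { 'b' }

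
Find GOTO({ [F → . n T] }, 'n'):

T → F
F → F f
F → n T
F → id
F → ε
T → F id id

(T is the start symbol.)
{ [F → . F f], [F → . id], [F → . n T], [F → .], [F → n . T], [T → . F id id], [T → . F] }

GOTO(I, 'n') = CLOSURE({ [A → αX.β] : [A → α.Xβ] ∈ I, X = 'n' })

Items with dot before 'n', with the dot advanced:
  [F → . n T] → [F → n . T]
Closure of the advanced items:
  [F → n . T] has the dot before T: add [T → . F], [T → . F id id]
  [T → . F] has the dot before F: add [F → . F f], [F → . n T], [F → . id], [F → .]

GOTO = { [F → . F f], [F → . id], [F → . n T], [F → .], [F → n . T], [T → . F id id], [T → . F] }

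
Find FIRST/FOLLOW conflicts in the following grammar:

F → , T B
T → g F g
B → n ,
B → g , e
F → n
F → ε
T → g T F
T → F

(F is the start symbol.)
Nullable non-terminals: F, T.
FIRST sets used below: FIRST(F) = { ',', 'n', ε }

F: nullable alternative(s) F → ε; FOLLOW(F) = { $, ',', 'g', 'n' }
  F → , T B: FIRST \ {ε} = { ',' } — overlaps FOLLOW(F) on { ',' }: CONFLICT
  F → n: FIRST \ {ε} = { 'n' } — overlaps FOLLOW(F) on { 'n' }: CONFLICT
  F → ε: FIRST \ {ε} = { } — this is the only nullable alternative, skip

T: nullable alternative(s) T → F; FOLLOW(T) = { ',', 'g', 'n' }
  T → g F g: FIRST \ {ε} = { 'g' } — overlaps FOLLOW(T) on { 'g' }: CONFLICT
  T → g T F: FIRST \ {ε} = { 'g' } — overlaps FOLLOW(T) on { 'g' }: CONFLICT
  T → F: FIRST \ {ε} = { ',', 'n' } — this is the only nullable alternative, skip

B has no nullable alternative, so no FIRST/FOLLOW check is needed there.

So the grammar has 4 FIRST/FOLLOW conflicts (marked CONFLICT above).

Answer: Yes. F → ',' T B with FOLLOW(F) on { ',' }; F → n with FOLLOW(F) on { 'n' }; T → g F g with FOLLOW(T) on { 'g' }; T → g T F with FOLLOW(T) on { 'g' }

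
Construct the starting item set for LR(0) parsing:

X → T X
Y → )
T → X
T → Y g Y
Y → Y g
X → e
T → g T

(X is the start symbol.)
{ [T → . X], [T → . Y g Y], [T → . g T], [X → . T X], [X → . e], [X' → . X], [Y → . )], [Y → . Y g] }

First, augment the grammar with X' → X
I₀ = CLOSURE({ [X' → . X] }):
  [X' → . X] has the dot before X: add [X → . T X], [X → . e]
  [X → . T X] has the dot before T: add [T → . X], [T → . Y g Y], [T → . g T]
  [T → . Y g Y] has the dot before Y: add [Y → . )], [Y → . Y g]
No further items can be added.

I₀ = { [T → . X], [T → . Y g Y], [T → . g T], [X → . T X], [X → . e], [X' → . X], [Y → . )], [Y → . Y g] }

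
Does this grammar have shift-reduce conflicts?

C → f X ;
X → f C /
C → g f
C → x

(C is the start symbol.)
No shift-reduce conflicts

A shift-reduce conflict occurs when an LR(0) state has both:
  - a complete (reduce) item [A → α .] (dot at the end), and
  - a shift item [B → β . c γ] (dot before a terminal).

Augment with C' → C and build the canonical LR(0) collection (I0 = CLOSURE({[C' → . C]}), then GOTO on every symbol after a dot until no new states appear). It has 11 states:
  I0: { [C → . f X ;], [C → . g f], [C → . x], [C' → . C] }  — shift
  I1: { [C' → C .] }  — accept
  I2: { [C → f . X ;], [X → . f C /] }  — shift
  I3: { [C → g . f] }  — shift
  I4: { [C → x .] }  — reduce
  I5: { [C → g f .] }  — reduce
  I6: { [C → f X . ;] }  — shift
  I7: { [C → . f X ;], [C → . g f], [C → . x], [X → f . C /] }  — shift
  I8: { [X → f C . /] }  — shift
  I9: { [X → f C / .] }  — reduce
  I10: { [C → f X ; .] }  — reduce

No state contains both a complete item and a shift item.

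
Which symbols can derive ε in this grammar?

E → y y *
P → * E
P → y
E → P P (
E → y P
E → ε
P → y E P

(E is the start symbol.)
{ 'E' }

ε-productions: E → ε
So E is immediately nullable.
No further non-terminal can be added: every production for the remaining non-terminals contains a terminal or a non-nullable non-terminal.
Nullable = { 'E' }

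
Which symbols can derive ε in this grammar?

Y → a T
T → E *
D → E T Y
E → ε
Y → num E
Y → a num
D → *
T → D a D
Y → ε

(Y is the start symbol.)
A non-terminal is nullable if it can derive ε (the empty string): either it has an ε-production, or it has a production whose right-hand side consists entirely of nullable non-terminals.

ε-productions: E → ε, Y → ε
So E, Y are immediately nullable.
No further non-terminal can be added: every production for the remaining non-terminals contains a terminal or a non-nullable non-terminal.
Nullable = { 'E', 'Y' }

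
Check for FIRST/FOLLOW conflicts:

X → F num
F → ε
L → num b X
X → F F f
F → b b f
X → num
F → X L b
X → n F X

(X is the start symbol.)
Nullable non-terminals: F.
FIRST sets used below: FIRST(X) = { 'b', 'f', 'n', 'num' }

F: nullable alternative(s) F → ε; FOLLOW(F) = { 'b', 'f', 'n', 'num' }
  F → ε: FIRST \ {ε} = { } — this is the only nullable alternative, skip
  F → b b f: FIRST \ {ε} = { 'b' } — overlaps FOLLOW(F) on { 'b' }: CONFLICT
  F → X L b: FIRST \ {ε} = { 'b', 'f', 'n', 'num' } — overlaps FOLLOW(F) on { 'b', 'f', 'n', 'num' }: CONFLICT

L, X have no nullable alternative, so no FIRST/FOLLOW check is needed there.

So the grammar has 2 FIRST/FOLLOW conflicts (marked CONFLICT above).

Answer: Yes. F → b b f with FOLLOW(F) on { 'b' }; F → X L b with FOLLOW(F) on { 'b', 'f', 'n', 'num' }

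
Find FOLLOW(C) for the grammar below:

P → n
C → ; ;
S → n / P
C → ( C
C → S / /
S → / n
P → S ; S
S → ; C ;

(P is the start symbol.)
{ ';' }

In C → ( C: C is at the end; this adds FOLLOW(C) to itself — nothing new
In S → ; C ;: C is followed by ';', add FIRST(';') \ {ε} = { ';' }

Taking the union: FOLLOW(C) = { ';' }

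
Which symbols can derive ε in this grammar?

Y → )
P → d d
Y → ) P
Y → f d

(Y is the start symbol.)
A non-terminal is nullable if it can derive ε (the empty string): either it has an ε-production, or it has a production whose right-hand side consists entirely of nullable non-terminals.

There are no ε-productions, so no non-terminal can derive ε.
No non-terminals are nullable.

Answer: None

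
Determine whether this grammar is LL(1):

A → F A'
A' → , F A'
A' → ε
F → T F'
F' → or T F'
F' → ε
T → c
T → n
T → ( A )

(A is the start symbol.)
Relevant sets:
  FOLLOW(A') = { $, ')' }
  FOLLOW(F') = { $, ')', ',' }

For A':
  PREDICT(A' → ',' F A') = { ',' }
  PREDICT(A' → ε) = { $, ')' }
For F':
  PREDICT(F' → or T F') = { 'or' }
  PREDICT(F' → ε) = { $, ')', ',' }
For T:
  PREDICT(T → c) = { 'c' }
  PREDICT(T → n) = { 'n' }
  PREDICT(T → '(' A ')') = { '(' }
A, F have a single production, so nothing to check there.

All predict sets are disjoint. The grammar IS LL(1).

Answer: Yes, the grammar is LL(1).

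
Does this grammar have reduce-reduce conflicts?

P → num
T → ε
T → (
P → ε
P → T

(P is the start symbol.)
Augment with P' → P and build the canonical LR(0) collection (I0 = CLOSURE({[P' → . P]}), then GOTO on every symbol after a dot until no new states appear). It has 5 states:
  I0: { [P → . T], [P → . num], [P → .], [P' → . P], [T → . (], [T → .] }  — shift, 2 reduces
  I1: { [T → ( .] }  — reduce
  I2: { [P' → P .] }  — accept
  I3: { [P → T .] }  — reduce
  I4: { [P → num .] }  — reduce

I0 contains complete items [P → .], [T → .] — reduce-reduce conflict.

Answer: Yes — I0: [P → .] vs [T → .]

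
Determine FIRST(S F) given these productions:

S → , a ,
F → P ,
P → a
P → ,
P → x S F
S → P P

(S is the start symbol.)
FIRST sets of the non-terminals involved (from the grammar, by fixed-point iteration):
  FIRST(S) = { ',', 'a', 'x' }

To compute FIRST(S F), process the symbols left to right:
Symbol S is a non-terminal. Add FIRST(S) \ {ε} = { ',', 'a', 'x' }
S is not nullable (ε ∉ FIRST(S)), so stop here.
FIRST(S F) = { ',', 'a', 'x' }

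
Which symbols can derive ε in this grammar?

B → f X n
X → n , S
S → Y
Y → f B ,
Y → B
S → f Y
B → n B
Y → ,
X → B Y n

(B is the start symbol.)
None

A non-terminal is nullable if it can derive ε (the empty string): either it has an ε-production, or it has a production whose right-hand side consists entirely of nullable non-terminals.

There are no ε-productions, so no non-terminal can derive ε.
No non-terminals are nullable.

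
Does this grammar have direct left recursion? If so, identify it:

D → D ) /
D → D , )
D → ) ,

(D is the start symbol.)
Yes, D is left-recursive

Direct left recursion occurs when N → N α for some non-terminal N (the right-hand side begins with the left-hand side itself).

D → D ) /: LEFT RECURSIVE (starts with D)
D → D , ): LEFT RECURSIVE (starts with D)
D → ) ,: starts with ')'

The grammar has direct left recursion on: D.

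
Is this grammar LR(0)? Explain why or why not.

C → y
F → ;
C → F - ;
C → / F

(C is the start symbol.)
Yes, the grammar is LR(0)

A grammar is LR(0) if no state in the canonical LR(0) collection has:
  - both a shift item (dot before a terminal) and a complete item (shift-reduce conflict), or
  - two or more complete items (reduce-reduce conflict; the accept item [C' → C .] counts as a complete item here).

Augment with C' → C and build the canonical LR(0) collection (I0 = CLOSURE({[C' → . C]}), then GOTO on every symbol after a dot until no new states appear). It has 9 states:
  I0: { [C → . / F], [C → . F - ;], [C → . y], [C' → . C], [F → . ;] }  — shift
  I1: { [C → / . F], [F → . ;] }  — shift
  I2: { [F → ; .] }  — reduce
  I3: { [C' → C .] }  — accept
  I4: { [C → F . - ;] }  — shift
  I5: { [C → y .] }  — reduce
  I6: { [C → F - . ;] }  — shift
  I7: { [C → F - ; .] }  — reduce
  I8: { [C → / F .] }  — reduce

Every state is either a pure shift/goto state or contains exactly one complete item and nothing to shift — no conflicts. The grammar is LR(0).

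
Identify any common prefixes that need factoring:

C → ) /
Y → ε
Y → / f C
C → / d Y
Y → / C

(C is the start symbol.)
Yes, Y has productions with common prefix '/'

Left-factoring is needed when two productions for the same non-terminal
share a common prefix on the right-hand side.

Productions for C:
  C → ) /
  C → / d Y
Productions for Y:
  Y → ε
  Y → / f C
  Y → / C

Found common prefix '/' in productions for Y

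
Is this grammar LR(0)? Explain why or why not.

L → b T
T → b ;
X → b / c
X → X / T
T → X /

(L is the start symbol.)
No. Shift-reduce conflict between [T → X / .] and [T → . b ;]

Augment with L' → L and build the canonical LR(0) collection (I0 = CLOSURE({[L' → . L]}), then GOTO on every symbol after a dot until no new states appear). It has 11 states:
  I0: { [L → . b T], [L' → . L] }  — shift
  I1: { [L' → L .] }  — accept
  I2: { [L → b . T], [T → . X /], [T → . b ;], [X → . X / T], [X → . b / c] }  — shift
  I3: { [L → b T .] }  — reduce
  I4: { [T → X . /], [X → X . / T] }  — shift
  I5: { [T → b . ;], [X → b . / c] }  — shift
  I6: { [X → b / . c] }  — shift
  I7: { [T → b ; .] }  — reduce
  I8: { [X → b / c .] }  — reduce
  I9: { [T → . X /], [T → . b ;], [T → X / .], [X → . X / T], [X → . b / c], [X → X / . T] }  — shift, reduce
  I10: { [X → X / T .] }  — reduce

Conflict in state I9:
  Shift-reduce conflict between [T → X / .] and [T → . b ;]
So the grammar is NOT LR(0).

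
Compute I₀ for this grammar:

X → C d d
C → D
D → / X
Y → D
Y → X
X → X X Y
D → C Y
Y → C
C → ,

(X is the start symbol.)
{ [C → . ,], [C → . D], [D → . / X], [D → . C Y], [X → . C d d], [X → . X X Y], [X' → . X] }

First, augment the grammar with X' → X
I₀ = CLOSURE({ [X' → . X] }):
  [X' → . X] has the dot before X: add [X → . C d d], [X → . X X Y]
  [X → . C d d] has the dot before C: add [C → . D], [C → . ,]
  [C → . D] has the dot before D: add [D → . / X], [D → . C Y]
No further items can be added.

I₀ = { [C → . ,], [C → . D], [D → . / X], [D → . C Y], [X → . C d d], [X → . X X Y], [X' → . X] }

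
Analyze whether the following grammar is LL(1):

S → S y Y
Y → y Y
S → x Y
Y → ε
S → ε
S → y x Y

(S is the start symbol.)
A grammar is LL(1) if for each non-terminal N with multiple productions, the predict sets of those productions are pairwise disjoint, where PREDICT(N → α) = (FIRST(α) \ {ε}) ∪ (FOLLOW(N) if α ⇒* ε).

Relevant sets:
  FIRST(S) = { 'x', 'y', ε }
  FOLLOW(S) = { $, 'y' }
  FOLLOW(Y) = { $, 'y' }

For S:
  PREDICT(S → S y Y) = { 'x', 'y' }
  PREDICT(S → x Y) = { 'x' }
  PREDICT(S → ε) = { $, 'y' }
  PREDICT(S → y x Y) = { 'y' }
For Y:
  PREDICT(Y → y Y) = { 'y' }
  PREDICT(Y → ε) = { $, 'y' }

Conflict found: Predict set conflict for S: { 'x' }
The grammar is NOT LL(1).

Answer: No. Predict set conflict for S: { 'x' }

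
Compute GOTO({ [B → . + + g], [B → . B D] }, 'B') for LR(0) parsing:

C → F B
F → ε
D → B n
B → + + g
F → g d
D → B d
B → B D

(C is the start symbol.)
GOTO(I, 'B') = CLOSURE({ [A → αX.β] : [A → α.Xβ] ∈ I, X = 'B' })

Items with dot before 'B', with the dot advanced:
  [B → . B D] → [B → B . D]
Closure of the advanced items:
  [B → B . D] has the dot before D: add [D → . B n], [D → . B d]
  [D → . B n] has the dot before B: add [B → . + + g], [B → . B D]

GOTO = { [B → . + + g], [B → . B D], [B → B . D], [D → . B d], [D → . B n] }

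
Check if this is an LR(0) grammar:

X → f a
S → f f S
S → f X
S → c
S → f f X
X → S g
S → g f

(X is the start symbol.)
Augment with X' → X and build the canonical LR(0) collection (I0 = CLOSURE({[X' → . X]}), then GOTO on every symbol after a dot until no new states appear). It has 13 states:
  I0: { [S → . c], [S → . f X], [S → . f f S], [S → . f f X], [S → . g f], [X → . S g], [X → . f a], [X' → . X] }  — shift
  I1: { [X → S . g] }  — shift
  I2: { [X' → X .] }  — accept
  I3: { [S → c .] }  — reduce
  I4: { [S → . c], [S → . f X], [S → . f f S], [S → . f f X], [S → . g f], [S → f . X], [S → f . f S], [S → f . f X], [X → . S g], [X → . f a], [X → f . a] }  — shift
  I5: { [S → g . f] }  — shift
  I6: { [S → g f .] }  — reduce
  I7: { [S → f X .] }  — reduce
  I8: { [X → f a .] }  — reduce
  I9: { [S → . c], [S → . f X], [S → . f f S], [S → . f f X], [S → . g f], [S → f . X], [S → f . f S], [S → f . f X], [S → f f . S], [S → f f . X], [X → . S g], [X → . f a], [X → f . a] }  — shift
  I10: { [S → f f S .], [X → S . g] }  — shift, reduce
  I11: { [S → f X .], [S → f f X .] }  — 2 reduces
  I12: { [X → S g .] }  — reduce

Conflict in state I10:
  Shift-reduce conflict between [S → f f S .] and [X → S . g]
So the grammar is NOT LR(0).

Answer: No. Shift-reduce conflict between [S → f f S .] and [X → S . g]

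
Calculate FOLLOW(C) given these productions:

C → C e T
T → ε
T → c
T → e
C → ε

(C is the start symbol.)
C is the start symbol, so $ ∈ FOLLOW(C).
In C → C e T: C is followed by e T, add FIRST(e T) \ {ε} = { 'e' }

Taking the union: FOLLOW(C) = { $, 'e' }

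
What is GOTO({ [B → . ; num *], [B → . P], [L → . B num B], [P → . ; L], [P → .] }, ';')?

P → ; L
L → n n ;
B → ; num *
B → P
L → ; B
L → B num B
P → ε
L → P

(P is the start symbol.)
{ [B → . ; num *], [B → . P], [B → ; . num *], [L → . ; B], [L → . B num B], [L → . P], [L → . n n ;], [P → . ; L], [P → .], [P → ; . L] }

GOTO(I, ';') = CLOSURE({ [A → αX.β] : [A → α.Xβ] ∈ I, X = ';' })

Items with dot before ';', with the dot advanced:
  [B → . ; num *] → [B → ; . num *]
  [P → . ; L] → [P → ; . L]
Closure of the advanced items:
  [P → ; . L] has the dot before L: add [L → . n n ;], [L → . ; B], [L → . B num B], [L → . P]
  [L → . B num B] has the dot before B: add [B → . ; num *], [B → . P]
  [L → . P] has the dot before P: add [P → . ; L], [P → .]

GOTO = { [B → . ; num *], [B → . P], [B → ; . num *], [L → . ; B], [L → . B num B], [L → . P], [L → . n n ;], [P → . ; L], [P → .], [P → ; . L] }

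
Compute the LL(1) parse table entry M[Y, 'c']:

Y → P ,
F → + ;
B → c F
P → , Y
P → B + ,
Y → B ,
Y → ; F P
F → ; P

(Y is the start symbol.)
To find M[Y, 'c'], we find productions for Y where 'c' is in the predict set (PREDICT(N → α) = (FIRST(α) \ {ε}) ∪ (FOLLOW(N) if α ⇒* ε)).

Relevant sets:
  FIRST(P) = { ',', 'c' }
  FIRST(B) = { 'c' }

Y → P ,: PREDICT = { ',', 'c' }
  'c' is in predict set, so this production goes in M[Y, 'c']
Y → B ,: PREDICT = { 'c' }
  'c' is in predict set, so this production goes in M[Y, 'c']
Y → ; F P: PREDICT = { ';' }

M[Y, 'c'] = Y → P ,, Y → B ,  (a multiply-defined cell — the grammar is not LL(1))

Answer: Y → P ,, Y → B ,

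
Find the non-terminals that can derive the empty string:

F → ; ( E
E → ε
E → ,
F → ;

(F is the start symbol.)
ε-productions: E → ε
So E is immediately nullable.
No further non-terminal can be added: every production for the remaining non-terminals contains a terminal or a non-nullable non-terminal.
Nullable = { 'E' }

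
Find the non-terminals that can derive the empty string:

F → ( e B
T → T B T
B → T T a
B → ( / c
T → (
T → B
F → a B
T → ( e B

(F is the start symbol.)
None

There are no ε-productions, so no non-terminal can derive ε.
No non-terminals are nullable.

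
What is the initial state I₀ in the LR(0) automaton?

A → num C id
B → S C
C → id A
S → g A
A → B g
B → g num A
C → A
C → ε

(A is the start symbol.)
{ [A → . B g], [A → . num C id], [A' → . A], [B → . S C], [B → . g num A], [S → . g A] }

First, augment the grammar with A' → A
I₀ = CLOSURE({ [A' → . A] }):
  [A' → . A] has the dot before A: add [A → . num C id], [A → . B g]
  [A → . B g] has the dot before B: add [B → . S C], [B → . g num A]
  [B → . S C] has the dot before S: add [S → . g A]
No further items can be added.

I₀ = { [A → . B g], [A → . num C id], [A' → . A], [B → . S C], [B → . g num A], [S → . g A] }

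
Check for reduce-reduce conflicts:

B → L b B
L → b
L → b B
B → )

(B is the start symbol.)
Augment with B' → B and build the canonical LR(0) collection (I0 = CLOSURE({[B' → . B]}), then GOTO on every symbol after a dot until no new states appear). It has 8 states:
  I0: { [B → . )], [B → . L b B], [B' → . B], [L → . b B], [L → . b] }  — shift
  I1: { [B → ) .] }  — reduce
  I2: { [B' → B .] }  — accept
  I3: { [B → L . b B] }  — shift
  I4: { [B → . )], [B → . L b B], [L → . b B], [L → . b], [L → b . B], [L → b .] }  — shift, reduce
  I5: { [L → b B .] }  — reduce
  I6: { [B → . )], [B → . L b B], [B → L b . B], [L → . b B], [L → . b] }  — shift
  I7: { [B → L b B .] }  — reduce

No state contains more than one complete item.

Answer: No reduce-reduce conflicts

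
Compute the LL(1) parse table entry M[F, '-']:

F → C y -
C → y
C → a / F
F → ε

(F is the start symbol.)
Empty (error entry)

To find M[F, '-'], we find productions for F where '-' is in the predict set (PREDICT(N → α) = (FIRST(α) \ {ε}) ∪ (FOLLOW(N) if α ⇒* ε)).

Relevant sets:
  FIRST(C) = { 'a', 'y' }
  FOLLOW(F) = { $, 'y' }

F → C y -: PREDICT = { 'a', 'y' }
F → ε: PREDICT = { $, 'y' }

M[F, '-'] is empty (no production applies)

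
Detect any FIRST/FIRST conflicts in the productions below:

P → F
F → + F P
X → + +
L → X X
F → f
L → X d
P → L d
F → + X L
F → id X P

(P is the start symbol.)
Yes. P → F / P → L d on { '+' }; F → '+' F P / F → '+' X L on { '+' }; L → X X / L → X d on { '+' }

A FIRST/FIRST conflict occurs when two productions N → α and N → β for the same non-terminal have FIRST(α) ∩ FIRST(β) ≠ ∅ (with ε ∈ FIRST of a nullable right-hand side, so two nullable alternatives also conflict).

FIRST sets of the non-terminals at (or reachable through a nullable prefix from) the front of some alternative:
  FIRST(F) = { '+', 'f', 'id' }
  FIRST(L) = { '+' }
  FIRST(X) = { '+' }

Productions for P:
  P → F: FIRST = { '+', 'f', 'id' }
  P → L d: FIRST = { '+' }
Productions for F:
  F → + F P: FIRST = { '+' }
  F → f: FIRST = { 'f' }
  F → + X L: FIRST = { '+' }
  F → id X P: FIRST = { 'id' }
Productions for L:
  L → X X: FIRST = { '+' }
  L → X d: FIRST = { '+' }
X has only one production, so no FIRST/FIRST conflict is possible there.

Conflict for P: P → F and P → L d
  Overlap: { '+' }
Conflict for F: F → + F P and F → + X L
  Overlap: { '+' }
Conflict for L: L → X X and L → X d
  Overlap: { '+' }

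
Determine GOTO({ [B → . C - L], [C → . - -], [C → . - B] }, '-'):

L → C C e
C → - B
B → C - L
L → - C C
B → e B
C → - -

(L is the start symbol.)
{ [B → . C - L], [B → . e B], [C → - . -], [C → - . B], [C → . - -], [C → . - B] }

GOTO(I, '-') = CLOSURE({ [A → αX.β] : [A → α.Xβ] ∈ I, X = '-' })

Items with dot before '-', with the dot advanced:
  [C → . - -] → [C → - . -]
  [C → . - B] → [C → - . B]
Closure of the advanced items:
  [C → - . B] has the dot before B: add [B → . C - L], [B → . e B]
  [B → . C - L] has the dot before C: add [C → . - B], [C → . - -]

GOTO = { [B → . C - L], [B → . e B], [C → - . -], [C → - . B], [C → . - -], [C → . - B] }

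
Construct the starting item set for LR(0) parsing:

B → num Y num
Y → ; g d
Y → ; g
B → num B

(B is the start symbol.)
First, augment the grammar with B' → B
I₀ = CLOSURE({ [B' → . B] }):
  [B' → . B] has the dot before B: add [B → . num Y num], [B → . num B]
No further items can be added.

I₀ = { [B → . num B], [B → . num Y num], [B' → . B] }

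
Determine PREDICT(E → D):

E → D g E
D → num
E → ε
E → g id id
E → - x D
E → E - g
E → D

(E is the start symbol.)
{ 'num' }

PREDICT(E → D) = (FIRST(RHS) \ {ε}) ∪ (FOLLOW(E) if ε ∈ FIRST(RHS), i.e. RHS ⇒* ε)
FIRST(D) = { 'num' }
FIRST(D) = { 'num' }
ε ∉ FIRST(D), so FOLLOW(E) is not added.
PREDICT(E → D) = { 'num' }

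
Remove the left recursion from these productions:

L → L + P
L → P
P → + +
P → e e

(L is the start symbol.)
L is directly left-recursive. The standard transformation for
  A → A α₁ | ... | A α_m | β₁ | ... | β_n
is
  A  → β₁ A' | ... | β_n A'
  A' → α₁ A' | ... | α_m A' | ε

L → P becomes L → P L'
L → L + P becomes L' → + P L'
Add L' → ε

Productions for other non-terminals are unchanged:
  P → + +
  P → e e

Resulting grammar:
L → P L'
L' → + P L'
L' → ε
P → + +
P → e e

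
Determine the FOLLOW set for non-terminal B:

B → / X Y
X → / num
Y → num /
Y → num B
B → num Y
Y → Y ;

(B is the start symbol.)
B is the start symbol, so $ ∈ FOLLOW(B).
In Y → num B: B is at the end, add FOLLOW(Y)

The FOLLOW sets referred to above (computed the same way, to a fixed point):
  FOLLOW(Y) = { $, ';' }

Taking the union: FOLLOW(B) = { $, ';' }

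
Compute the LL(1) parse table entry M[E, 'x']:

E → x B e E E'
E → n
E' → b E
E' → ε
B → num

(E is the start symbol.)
To find M[E, 'x'], we find productions for E where 'x' is in the predict set (PREDICT(N → α) = (FIRST(α) \ {ε}) ∪ (FOLLOW(N) if α ⇒* ε)).

E → x B e E E': PREDICT = { 'x' }
  'x' is in predict set, so this production goes in M[E, 'x']
E → n: PREDICT = { 'n' }

M[E, 'x'] = E → x B e E E'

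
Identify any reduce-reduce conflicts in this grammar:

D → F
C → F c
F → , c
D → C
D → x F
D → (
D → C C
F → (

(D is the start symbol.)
A reduce-reduce conflict occurs when an LR(0) state has two complete items [A → α .] and [B → β .] — both call for a reduction, and with no lookahead the parser cannot choose between them.

Augment with D' → D and build the canonical LR(0) collection (I0 = CLOSURE({[D' → . D]}), then GOTO on every symbol after a dot until no new states appear). It has 13 states:
  I0: { [C → . F c], [D → . (], [D → . C C], [D → . C], [D → . F], [D → . x F], [D' → . D], [F → . (], [F → . , c] }  — shift
  I1: { [D → ( .], [F → ( .] }  — 2 reduces
  I2: { [F → , . c] }  — shift
  I3: { [C → . F c], [D → C . C], [D → C .], [F → . (], [F → . , c] }  — shift, reduce
  I4: { [D' → D .] }  — accept
  I5: { [C → F . c], [D → F .] }  — shift, reduce
  I6: { [D → x . F], [F → . (], [F → . , c] }  — shift
  I7: { [F → ( .] }  — reduce
  I8: { [D → x F .] }  — reduce
  I9: { [C → F c .] }  — reduce
  I10: { [D → C C .] }  — reduce
  I11: { [C → F . c] }  — shift
  I12: { [F → , c .] }  — reduce

I1 contains complete items [D → ( .], [F → ( .] — reduce-reduce conflict.

Answer: Yes — I1: [D → ( .] vs [F → ( .]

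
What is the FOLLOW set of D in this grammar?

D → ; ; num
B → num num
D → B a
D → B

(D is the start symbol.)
{ $ }

D is the start symbol, so $ ∈ FOLLOW(D).
D does not occur on any right-hand side.

Taking the union: FOLLOW(D) = { $ }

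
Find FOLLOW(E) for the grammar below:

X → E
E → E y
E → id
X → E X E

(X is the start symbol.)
In X → E: E is at the end, add FOLLOW(X)
In E → E y: E is followed by y, add FIRST(y) \ {ε} = { 'y' }
In X → E X E: E is followed by X E, add FIRST(X E) \ {ε} = { 'id' }
In X → E X E: E is at the end, add FOLLOW(X)

The FOLLOW sets referred to above (computed the same way, to a fixed point):
  FOLLOW(X) = { $, 'id' }

Taking the union: FOLLOW(E) = { $, 'id', 'y' }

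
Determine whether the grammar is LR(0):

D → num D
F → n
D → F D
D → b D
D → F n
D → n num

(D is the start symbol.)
No. Shift-reduce conflict between [F → n .] and [D → n . num]

A grammar is LR(0) if no state in the canonical LR(0) collection has:
  - both a shift item (dot before a terminal) and a complete item (shift-reduce conflict), or
  - two or more complete items (reduce-reduce conflict; the accept item [D' → D .] counts as a complete item here).

Augment with D' → D and build the canonical LR(0) collection (I0 = CLOSURE({[D' → . D]}), then GOTO on every symbol after a dot until no new states appear). It has 11 states:
  I0: { [D → . F D], [D → . F n], [D → . b D], [D → . n num], [D → . num D], [D' → . D], [F → . n] }  — shift
  I1: { [D' → D .] }  — accept
  I2: { [D → . F D], [D → . F n], [D → . b D], [D → . n num], [D → . num D], [D → F . D], [D → F . n], [F → . n] }  — shift
  I3: { [D → . F D], [D → . F n], [D → . b D], [D → . n num], [D → . num D], [D → b . D], [F → . n] }  — shift
  I4: { [D → n . num], [F → n .] }  — shift, reduce
  I5: { [D → . F D], [D → . F n], [D → . b D], [D → . n num], [D → . num D], [D → num . D], [F → . n] }  — shift
  I6: { [D → num D .] }  — reduce
  I7: { [D → n num .] }  — reduce
  I8: { [D → b D .] }  — reduce
  I9: { [D → F D .] }  — reduce
  I10: { [D → F n .], [D → n . num], [F → n .] }  — shift, 2 reduces

Conflict in state I4:
  Shift-reduce conflict between [F → n .] and [D → n . num]
So the grammar is NOT LR(0).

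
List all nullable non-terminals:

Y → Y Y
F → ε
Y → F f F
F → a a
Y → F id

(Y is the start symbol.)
{ 'F' }

A non-terminal is nullable if it can derive ε (the empty string): either it has an ε-production, or it has a production whose right-hand side consists entirely of nullable non-terminals.

ε-productions: F → ε
So F is immediately nullable.
No further non-terminal can be added: every production for the remaining non-terminals contains a terminal or a non-nullable non-terminal.
Nullable = { 'F' }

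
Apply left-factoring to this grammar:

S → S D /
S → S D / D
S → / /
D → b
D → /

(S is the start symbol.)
S → S D / S'
S' → ε
S' → D
S → / /
D → b
D → /

Left-factoring transforms A → αβ₁ | αβ₂ into A → αA' and A' → β₁ | β₂
(α is the longest common prefix among the alternatives). Repeat until
no nonterminal has two alternatives with a common prefix.

Round 1: S has alternatives sharing prefix 'S D /'. Introduce S': S → S D / S'
  Add: S' → ε
  Add: S' → D

No remaining common prefixes — done.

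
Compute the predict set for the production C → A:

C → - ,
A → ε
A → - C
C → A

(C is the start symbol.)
{ $, '-' }

PREDICT(C → A) = (FIRST(RHS) \ {ε}) ∪ (FOLLOW(C) if ε ∈ FIRST(RHS), i.e. RHS ⇒* ε)
FIRST(A) = { '-', ε }
FIRST(A) = { '-', ε }
ε ∈ FIRST(A) (the right-hand side is nullable), so add FOLLOW(C) = { $ }
PREDICT(C → A) = { $, '-' }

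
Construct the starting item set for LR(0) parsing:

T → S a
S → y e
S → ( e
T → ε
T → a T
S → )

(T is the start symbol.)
First, augment the grammar with T' → T
I₀ = CLOSURE({ [T' → . T] }):
  [T' → . T] has the dot before T: add [T → . S a], [T → .], [T → . a T]
  [T → . S a] has the dot before S: add [S → . y e], [S → . ( e], [S → . )]
No further items can be added.

I₀ = { [S → . ( e], [S → . )], [S → . y e], [T → . S a], [T → . a T], [T → .], [T' → . T] }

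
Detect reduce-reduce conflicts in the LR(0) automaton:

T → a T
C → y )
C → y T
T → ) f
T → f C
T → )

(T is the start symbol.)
Augment with T' → T and build the canonical LR(0) collection (I0 = CLOSURE({[T' → . T]}), then GOTO on every symbol after a dot until no new states appear). It has 11 states:
  I0: { [T → . ) f], [T → . )], [T → . a T], [T → . f C], [T' → . T] }  — shift
  I1: { [T → ) . f], [T → ) .] }  — shift, reduce
  I2: { [T' → T .] }  — accept
  I3: { [T → . ) f], [T → . )], [T → . a T], [T → . f C], [T → a . T] }  — shift
  I4: { [C → . y )], [C → . y T], [T → f . C] }  — shift
  I5: { [T → f C .] }  — reduce
  I6: { [C → y . )], [C → y . T], [T → . ) f], [T → . )], [T → . a T], [T → . f C] }  — shift
  I7: { [C → y ) .], [T → ) . f], [T → ) .] }  — shift, 2 reduces
  I8: { [C → y T .] }  — reduce
  I9: { [T → ) f .] }  — reduce
  I10: { [T → a T .] }  — reduce

I7 contains complete items [C → y ) .], [T → ) .] — reduce-reduce conflict.

Answer: Yes — I7: [C → y ) .] vs [T → ) .]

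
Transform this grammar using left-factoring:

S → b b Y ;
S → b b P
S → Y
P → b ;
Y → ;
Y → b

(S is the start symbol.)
Left-factoring transforms A → αβ₁ | αβ₂ into A → αA' and A' → β₁ | β₂
(α is the longest common prefix among the alternatives). Repeat until
no nonterminal has two alternatives with a common prefix.

Round 1: S has alternatives sharing prefix 'b b'. Introduce S': S → b b S'
  Add: S' → Y ;
  Add: S' → P

No remaining common prefixes — done.

Resulting grammar:
S → b b S'
S' → Y ;
S' → P
S → Y
P → b ;
Y → ;
Y → b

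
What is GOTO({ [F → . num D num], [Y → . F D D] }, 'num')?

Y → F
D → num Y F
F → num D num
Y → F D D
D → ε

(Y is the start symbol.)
{ [D → . num Y F], [D → .], [F → num . D num] }

GOTO(I, 'num') = CLOSURE({ [A → αX.β] : [A → α.Xβ] ∈ I, X = 'num' })

Items with dot before 'num', with the dot advanced:
  [F → . num D num] → [F → num . D num]
Closure of the advanced items:
  [F → num . D num] has the dot before D: add [D → . num Y F], [D → .]

GOTO = { [D → . num Y F], [D → .], [F → num . D num] }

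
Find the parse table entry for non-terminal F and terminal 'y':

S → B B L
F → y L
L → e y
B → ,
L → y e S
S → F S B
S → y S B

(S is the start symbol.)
To find M[F, 'y'], we find productions for F where 'y' is in the predict set (PREDICT(N → α) = (FIRST(α) \ {ε}) ∪ (FOLLOW(N) if α ⇒* ε)).

F → y L: PREDICT = { 'y' }
  'y' is in predict set, so this production goes in M[F, 'y']

M[F, 'y'] = F → y L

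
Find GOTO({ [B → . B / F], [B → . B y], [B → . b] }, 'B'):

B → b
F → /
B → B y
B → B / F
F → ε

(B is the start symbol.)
{ [B → B . / F], [B → B . y] }

GOTO(I, 'B') = CLOSURE({ [A → αX.β] : [A → α.Xβ] ∈ I, X = 'B' })

Items with dot before 'B', with the dot advanced:
  [B → . B / F] → [B → B . / F]
  [B → . B y] → [B → B . y]
Closure adds nothing (no advanced item has the dot before a non-terminal).

GOTO = { [B → B . / F], [B → B . y] }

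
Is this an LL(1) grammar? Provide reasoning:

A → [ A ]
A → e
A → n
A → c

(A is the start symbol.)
Yes, the grammar is LL(1).

A grammar is LL(1) if for each non-terminal N with multiple productions, the predict sets of those productions are pairwise disjoint, where PREDICT(N → α) = (FIRST(α) \ {ε}) ∪ (FOLLOW(N) if α ⇒* ε).

For A:
  PREDICT(A → '[' A ']') = { '[' }
  PREDICT(A → e) = { 'e' }
  PREDICT(A → n) = { 'n' }
  PREDICT(A → c) = { 'c' }

All predict sets are disjoint. The grammar IS LL(1).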